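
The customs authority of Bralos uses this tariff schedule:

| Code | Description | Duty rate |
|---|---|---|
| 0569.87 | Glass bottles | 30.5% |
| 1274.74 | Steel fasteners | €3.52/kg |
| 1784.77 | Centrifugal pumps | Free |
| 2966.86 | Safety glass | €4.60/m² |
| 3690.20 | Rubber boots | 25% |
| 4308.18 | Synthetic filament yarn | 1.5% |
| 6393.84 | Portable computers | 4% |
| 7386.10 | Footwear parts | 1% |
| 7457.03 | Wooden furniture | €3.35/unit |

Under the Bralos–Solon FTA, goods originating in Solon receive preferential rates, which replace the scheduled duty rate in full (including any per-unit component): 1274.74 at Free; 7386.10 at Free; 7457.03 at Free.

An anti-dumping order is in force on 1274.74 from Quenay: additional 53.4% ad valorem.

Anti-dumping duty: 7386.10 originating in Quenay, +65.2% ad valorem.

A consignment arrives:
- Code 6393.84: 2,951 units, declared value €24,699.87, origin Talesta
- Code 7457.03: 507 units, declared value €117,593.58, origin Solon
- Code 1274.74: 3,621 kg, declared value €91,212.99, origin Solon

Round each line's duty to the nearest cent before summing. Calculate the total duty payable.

€987.99

Line 1 (6393.84, Talesta, 2,951 units, €24,699.87):
Base rate for 6393.84 is 4%.
Duty = €24,699.87 × 4% = €987.99.
Line 2 (7457.03, Solon, 507 units, €117,593.58):
Base rate for 7457.03 is €3.35/unit.
Origin Solon qualifies under the Bralos–Solon agreement and 7457.03 is covered: preferential rate Free applies instead.
Duty = €117,593.58 × 0% = €0.00.
Line 3 (1274.74, Solon, 3,621 kg, €91,212.99):
Base rate for 1274.74 is €3.52/kg.
Origin Solon qualifies under the Bralos–Solon agreement and 1274.74 is covered: preferential rate Free applies instead.
The additional-duty order on 1274.74 targets Quenay, not Solon; it does not apply.
Duty = €91,212.99 × 0% = €0.00.
Total = €987.99 + €0.00 + €0.00 = €987.99.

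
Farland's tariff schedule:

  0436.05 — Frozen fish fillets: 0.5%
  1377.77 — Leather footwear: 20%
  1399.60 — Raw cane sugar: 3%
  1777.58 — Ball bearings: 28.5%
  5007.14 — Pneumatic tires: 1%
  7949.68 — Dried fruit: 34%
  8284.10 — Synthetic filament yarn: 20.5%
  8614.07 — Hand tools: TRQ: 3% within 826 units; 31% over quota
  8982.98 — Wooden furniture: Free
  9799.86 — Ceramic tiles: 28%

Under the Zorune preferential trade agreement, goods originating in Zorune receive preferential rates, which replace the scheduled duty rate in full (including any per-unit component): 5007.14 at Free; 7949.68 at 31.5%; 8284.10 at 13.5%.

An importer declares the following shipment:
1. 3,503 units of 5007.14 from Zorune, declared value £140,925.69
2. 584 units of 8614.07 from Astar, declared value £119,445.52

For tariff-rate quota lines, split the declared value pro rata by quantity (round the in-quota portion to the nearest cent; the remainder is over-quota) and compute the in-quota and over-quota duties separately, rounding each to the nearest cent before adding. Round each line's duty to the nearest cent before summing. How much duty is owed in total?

Line 1 (5007.14, Zorune, 3,503 units, £140,925.69):
Base rate for 5007.14 is 1%.
Origin Zorune qualifies under the Farland–Zorune agreement and 5007.14 is covered: preferential rate Free applies instead.
Duty = £140,925.69 × 0% = £0.00.
Line 2 (8614.07, Astar, 584 units, £119,445.52):
Code 8614.07 is under a tariff-rate quota (threshold 826 units). Quantity 584 units is within the quota, so the in-quota rate 3% applies to the full value.
Duty = £119,445.52 × 3% = £3,583.37.
Total = £0.00 + £3,583.37 = £3,583.37.

£3,583.37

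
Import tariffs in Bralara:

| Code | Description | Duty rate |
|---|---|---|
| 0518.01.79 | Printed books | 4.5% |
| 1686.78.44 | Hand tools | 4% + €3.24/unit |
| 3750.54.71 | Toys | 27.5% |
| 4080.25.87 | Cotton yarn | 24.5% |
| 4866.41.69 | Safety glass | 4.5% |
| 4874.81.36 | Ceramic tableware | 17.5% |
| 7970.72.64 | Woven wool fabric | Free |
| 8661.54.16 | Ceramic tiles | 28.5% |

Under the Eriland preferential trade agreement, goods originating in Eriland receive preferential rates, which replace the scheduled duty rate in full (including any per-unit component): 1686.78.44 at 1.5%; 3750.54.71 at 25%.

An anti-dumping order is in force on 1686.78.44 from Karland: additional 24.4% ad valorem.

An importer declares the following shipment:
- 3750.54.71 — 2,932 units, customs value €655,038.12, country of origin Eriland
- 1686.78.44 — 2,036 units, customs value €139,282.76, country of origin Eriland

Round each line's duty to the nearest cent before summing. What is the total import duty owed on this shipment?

Line 1 (3750.54.71, Eriland, 2,932 units, €655,038.12):
Base rate for 3750.54.71 is 27.5%.
Origin Eriland qualifies under the Bralara–Eriland agreement and 3750.54.71 is covered: preferential rate 25% applies instead.
Duty = €655,038.12 × 25% = €163,759.53.
Line 2 (1686.78.44, Eriland, 2,036 units, €139,282.76):
Base rate for 1686.78.44 is 4% + €3.24/unit.
Origin Eriland qualifies under the Bralara–Eriland agreement and 1686.78.44 is covered: preferential rate 1.5% applies instead.
The additional-duty order on 1686.78.44 targets Karland, not Eriland; it does not apply.
Duty = €139,282.76 × 1.5% = €2,089.24.
Total = €163,759.53 + €2,089.24 = €165,848.77.

€165,848.77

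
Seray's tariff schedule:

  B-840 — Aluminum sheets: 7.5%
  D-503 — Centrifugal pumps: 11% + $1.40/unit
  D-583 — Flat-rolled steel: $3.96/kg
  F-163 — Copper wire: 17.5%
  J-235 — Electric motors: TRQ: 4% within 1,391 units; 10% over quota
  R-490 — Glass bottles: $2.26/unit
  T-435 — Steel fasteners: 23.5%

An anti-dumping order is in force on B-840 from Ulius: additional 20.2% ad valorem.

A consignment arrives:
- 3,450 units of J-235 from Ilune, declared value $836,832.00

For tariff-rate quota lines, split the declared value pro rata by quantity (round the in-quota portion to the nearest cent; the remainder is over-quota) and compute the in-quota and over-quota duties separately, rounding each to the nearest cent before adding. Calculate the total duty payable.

Line 1 (J-235, Ilune, 3,450 units, $836,832.00):
Code J-235 is under a tariff-rate quota (threshold 1,391 units). In-quota: 1,391 units at 4%; over-quota: 2,059 units at 10%.
Pro-rata value split: in-quota = $836,832.00 × 1,391/3,450 = $337,400.96; over-quota = $836,832.00 − $337,400.96 = $499,431.04.
In-quota duty = $337,400.96 × 4% = $13,496.04. Over-quota duty = $499,431.04 × 10% = $49,943.10.
Line duty = $13,496.04 + $49,943.10 = $63,439.14.

$63,439.14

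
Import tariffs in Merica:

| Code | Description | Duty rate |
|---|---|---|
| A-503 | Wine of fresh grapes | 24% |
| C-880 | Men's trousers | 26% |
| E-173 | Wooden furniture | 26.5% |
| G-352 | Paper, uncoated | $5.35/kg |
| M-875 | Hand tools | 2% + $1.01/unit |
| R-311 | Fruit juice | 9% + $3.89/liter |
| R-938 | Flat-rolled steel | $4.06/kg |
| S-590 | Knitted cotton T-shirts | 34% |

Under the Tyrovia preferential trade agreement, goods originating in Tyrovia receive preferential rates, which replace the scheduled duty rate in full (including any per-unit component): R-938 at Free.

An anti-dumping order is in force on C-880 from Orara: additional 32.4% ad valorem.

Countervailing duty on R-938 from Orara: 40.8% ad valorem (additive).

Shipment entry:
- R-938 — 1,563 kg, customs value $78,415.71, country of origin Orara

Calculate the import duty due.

$38,339.39

Line 1 (R-938, Orara, 1,563 kg, $78,415.71):
Base rate for R-938 is $4.06/kg.
R-938 has an FTA preferential rate, but origin Orara is not Tyrovia; base rate stands.
Additional duty on R-938 from Orara: +40.8% ad valorem. Applied ad valorem rate = 40.8%.
Duty = $78,415.71 × 40.8% + 1,563 × $4.06 = $38,339.39.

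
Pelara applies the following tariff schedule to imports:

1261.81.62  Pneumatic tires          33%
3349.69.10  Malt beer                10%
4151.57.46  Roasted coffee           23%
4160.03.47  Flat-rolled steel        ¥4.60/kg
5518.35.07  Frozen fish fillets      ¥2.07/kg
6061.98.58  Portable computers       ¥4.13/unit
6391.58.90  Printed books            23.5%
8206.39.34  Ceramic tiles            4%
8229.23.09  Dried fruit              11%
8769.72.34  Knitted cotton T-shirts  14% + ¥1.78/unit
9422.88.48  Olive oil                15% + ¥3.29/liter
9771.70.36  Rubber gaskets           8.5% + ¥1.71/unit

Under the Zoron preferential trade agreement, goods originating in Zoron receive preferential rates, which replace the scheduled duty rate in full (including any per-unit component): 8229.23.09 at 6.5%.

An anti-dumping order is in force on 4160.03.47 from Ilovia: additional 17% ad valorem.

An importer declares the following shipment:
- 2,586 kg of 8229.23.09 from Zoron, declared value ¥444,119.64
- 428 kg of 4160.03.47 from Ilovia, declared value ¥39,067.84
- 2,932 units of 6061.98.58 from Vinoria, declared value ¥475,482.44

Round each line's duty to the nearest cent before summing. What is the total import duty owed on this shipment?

¥49,587.27

Line 1 (8229.23.09, Zoron, 2,586 kg, ¥444,119.64):
Base rate for 8229.23.09 is 11%.
Origin Zoron qualifies under the Pelara–Zoron agreement and 8229.23.09 is covered: preferential rate 6.5% applies instead.
Duty = ¥444,119.64 × 6.5% = ¥28,867.78.
Line 2 (4160.03.47, Ilovia, 428 kg, ¥39,067.84):
Base rate for 4160.03.47 is ¥4.60/kg.
Additional duty on 4160.03.47 from Ilovia: +17% ad valorem. Applied ad valorem rate = 17%.
Duty = ¥39,067.84 × 17% + 428 × ¥4.60 = ¥8,610.33.
Line 3 (6061.98.58, Vinoria, 2,932 units, ¥475,482.44):
Base rate for 6061.98.58 is ¥4.13/unit.
Duty = 2,932 × ¥4.13 = ¥12,109.16.
Total = ¥28,867.78 + ¥8,610.33 + ¥12,109.16 = ¥49,587.27.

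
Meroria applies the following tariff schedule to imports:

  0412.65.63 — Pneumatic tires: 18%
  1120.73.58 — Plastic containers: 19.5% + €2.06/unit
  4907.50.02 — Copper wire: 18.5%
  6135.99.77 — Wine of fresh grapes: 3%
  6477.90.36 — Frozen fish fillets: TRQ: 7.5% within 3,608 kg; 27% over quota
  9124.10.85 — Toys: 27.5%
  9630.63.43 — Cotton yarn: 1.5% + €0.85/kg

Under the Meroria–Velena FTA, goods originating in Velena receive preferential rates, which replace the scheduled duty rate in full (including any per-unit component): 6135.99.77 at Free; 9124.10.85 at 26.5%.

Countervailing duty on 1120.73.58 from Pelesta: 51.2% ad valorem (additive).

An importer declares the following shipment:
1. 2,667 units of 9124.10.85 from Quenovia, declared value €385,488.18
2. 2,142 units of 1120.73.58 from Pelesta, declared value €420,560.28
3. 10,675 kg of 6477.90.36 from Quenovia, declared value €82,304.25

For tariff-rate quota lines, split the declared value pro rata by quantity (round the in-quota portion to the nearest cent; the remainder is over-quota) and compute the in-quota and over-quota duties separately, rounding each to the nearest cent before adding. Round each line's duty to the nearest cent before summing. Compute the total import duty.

Line 1 (9124.10.85, Quenovia, 2,667 units, €385,488.18):
Base rate for 9124.10.85 is 27.5%.
9124.10.85 has an FTA preferential rate, but origin Quenovia is not Velena; base rate stands.
Duty = €385,488.18 × 27.5% = €106,009.25.
Line 2 (1120.73.58, Pelesta, 2,142 units, €420,560.28):
Base rate for 1120.73.58 is 19.5% + €2.06/unit.
Additional duty on 1120.73.58 from Pelesta: +51.2%. Applied ad valorem rate: 19.5% + 51.2% = 70.7%.
Duty = €420,560.28 × 70.7% + 2,142 × €2.06 = €301,748.64.
Line 3 (6477.90.36, Quenovia, 10,675 kg, €82,304.25):
Code 6477.90.36 is under a tariff-rate quota (threshold 3,608 kg). In-quota: 3,608 kg at 7.5%; over-quota: 7,067 kg at 27%.
Pro-rata value split: in-quota = €82,304.25 × 3,608/10,675 = €27,817.68; over-quota = €82,304.25 − €27,817.68 = €54,486.57.
In-quota duty = €27,817.68 × 7.5% = €2,086.33. Over-quota duty = €54,486.57 × 27% = €14,711.37.
Line duty = €2,086.33 + €14,711.37 = €16,797.70.
Total = €106,009.25 + €301,748.64 + €16,797.70 = €424,555.59.

€424,555.59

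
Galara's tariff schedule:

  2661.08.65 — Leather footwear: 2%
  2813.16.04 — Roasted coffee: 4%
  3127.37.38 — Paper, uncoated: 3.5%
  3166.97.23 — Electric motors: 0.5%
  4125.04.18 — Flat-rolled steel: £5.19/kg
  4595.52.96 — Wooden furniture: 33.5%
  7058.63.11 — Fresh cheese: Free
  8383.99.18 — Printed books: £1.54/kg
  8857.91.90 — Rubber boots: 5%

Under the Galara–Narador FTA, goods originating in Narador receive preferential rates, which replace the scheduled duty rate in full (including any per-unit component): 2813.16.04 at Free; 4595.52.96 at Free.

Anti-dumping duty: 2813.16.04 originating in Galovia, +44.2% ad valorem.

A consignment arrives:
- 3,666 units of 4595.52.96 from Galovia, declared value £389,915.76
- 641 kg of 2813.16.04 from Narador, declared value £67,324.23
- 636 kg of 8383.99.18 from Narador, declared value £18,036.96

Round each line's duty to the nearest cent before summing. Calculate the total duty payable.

£131,601.22

Line 1 (4595.52.96, Galovia, 3,666 units, £389,915.76):
Base rate for 4595.52.96 is 33.5%.
4595.52.96 has an FTA preferential rate, but origin Galovia is not Narador; base rate stands.
Duty = £389,915.76 × 33.5% = £130,621.78.
Line 2 (2813.16.04, Narador, 641 kg, £67,324.23):
Base rate for 2813.16.04 is 4%.
Origin Narador qualifies under the Galara–Narador agreement and 2813.16.04 is covered: preferential rate Free applies instead.
The additional-duty order on 2813.16.04 targets Galovia, not Narador; it does not apply.
Duty = £67,324.23 × 0% = £0.00.
Line 3 (8383.99.18, Narador, 636 kg, £18,036.96):
Base rate for 8383.99.18 is £1.54/kg.
Origin Narador is the FTA partner but 8383.99.18 is not on the preference list; base rate stands.
Duty = 636 × £1.54 = £979.44.
Total = £130,621.78 + £0.00 + £979.44 = £131,601.22.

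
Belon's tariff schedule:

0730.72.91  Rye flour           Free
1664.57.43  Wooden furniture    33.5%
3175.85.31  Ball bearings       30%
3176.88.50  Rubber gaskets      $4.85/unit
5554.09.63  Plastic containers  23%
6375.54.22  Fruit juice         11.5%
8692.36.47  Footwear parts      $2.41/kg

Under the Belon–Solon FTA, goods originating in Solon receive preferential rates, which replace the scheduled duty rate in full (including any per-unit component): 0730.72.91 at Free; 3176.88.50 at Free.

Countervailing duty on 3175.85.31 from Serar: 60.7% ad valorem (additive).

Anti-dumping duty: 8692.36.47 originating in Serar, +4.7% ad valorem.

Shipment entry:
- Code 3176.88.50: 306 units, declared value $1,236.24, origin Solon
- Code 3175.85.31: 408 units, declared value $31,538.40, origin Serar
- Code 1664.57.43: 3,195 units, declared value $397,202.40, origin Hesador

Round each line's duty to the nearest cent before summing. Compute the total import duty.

Line 1 (3176.88.50, Solon, 306 units, $1,236.24):
Base rate for 3176.88.50 is $4.85/unit.
Origin Solon qualifies under the Belon–Solon agreement and 3176.88.50 is covered: preferential rate Free applies instead.
Duty = $1,236.24 × 0% = $0.00.
Line 2 (3175.85.31, Serar, 408 units, $31,538.40):
Base rate for 3175.85.31 is 30%.
Additional duty on 3175.85.31 from Serar: +60.7%. Applied ad valorem rate: 30% + 60.7% = 90.7%.
Duty = $31,538.40 × 90.7% = $28,605.33.
Line 3 (1664.57.43, Hesador, 3,195 units, $397,202.40):
Base rate for 1664.57.43 is 33.5%.
Duty = $397,202.40 × 33.5% = $133,062.80.
Total = $0.00 + $28,605.33 + $133,062.80 = $161,668.13.

$161,668.13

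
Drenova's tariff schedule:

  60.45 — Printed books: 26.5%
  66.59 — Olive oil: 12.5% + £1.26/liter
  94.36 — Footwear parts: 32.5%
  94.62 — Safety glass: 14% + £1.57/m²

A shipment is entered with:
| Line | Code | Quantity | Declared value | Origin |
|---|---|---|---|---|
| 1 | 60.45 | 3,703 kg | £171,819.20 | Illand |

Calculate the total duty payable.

£45,532.09

Line 1 (60.45, Illand, 3,703 kg, £171,819.20):
Base rate for 60.45 is 26.5%.
Duty = £171,819.20 × 26.5% = £45,532.09.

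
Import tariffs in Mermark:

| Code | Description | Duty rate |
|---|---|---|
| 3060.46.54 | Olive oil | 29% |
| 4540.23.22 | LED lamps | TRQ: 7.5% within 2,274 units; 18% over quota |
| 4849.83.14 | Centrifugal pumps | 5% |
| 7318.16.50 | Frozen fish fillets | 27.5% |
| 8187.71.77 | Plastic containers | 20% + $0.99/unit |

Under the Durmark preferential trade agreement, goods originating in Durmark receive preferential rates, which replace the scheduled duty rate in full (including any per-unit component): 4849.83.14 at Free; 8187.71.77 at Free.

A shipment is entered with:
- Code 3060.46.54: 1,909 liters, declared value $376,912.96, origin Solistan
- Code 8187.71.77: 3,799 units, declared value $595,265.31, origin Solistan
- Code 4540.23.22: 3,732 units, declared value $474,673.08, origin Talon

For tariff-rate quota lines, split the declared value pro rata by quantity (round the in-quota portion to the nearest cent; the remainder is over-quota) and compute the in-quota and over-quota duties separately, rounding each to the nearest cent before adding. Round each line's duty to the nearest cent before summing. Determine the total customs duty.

$287,190.82

Line 1 (3060.46.54, Solistan, 1,909 liters, $376,912.96):
Base rate for 3060.46.54 is 29%.
Duty = $376,912.96 × 29% = $109,304.76.
Line 2 (8187.71.77, Solistan, 3,799 units, $595,265.31):
Base rate for 8187.71.77 is 20% + $0.99/unit.
8187.71.77 has an FTA preferential rate, but origin Solistan is not Durmark; base rate stands.
Duty = $595,265.31 × 20% + 3,799 × $0.99 = $122,814.07.
Line 3 (4540.23.22, Talon, 3,732 units, $474,673.08):
Code 4540.23.22 is under a tariff-rate quota (threshold 2,274 units). In-quota: 2,274 units at 7.5%; over-quota: 1,458 units at 18%.
Pro-rata value split: in-quota = $474,673.08 × 2,274/3,732 = $289,230.06; over-quota = $474,673.08 − $289,230.06 = $185,443.02.
In-quota duty = $289,230.06 × 7.5% = $21,692.25. Over-quota duty = $185,443.02 × 18% = $33,379.74.
Line duty = $21,692.25 + $33,379.74 = $55,071.99.
Total = $109,304.76 + $122,814.07 + $55,071.99 = $287,190.82.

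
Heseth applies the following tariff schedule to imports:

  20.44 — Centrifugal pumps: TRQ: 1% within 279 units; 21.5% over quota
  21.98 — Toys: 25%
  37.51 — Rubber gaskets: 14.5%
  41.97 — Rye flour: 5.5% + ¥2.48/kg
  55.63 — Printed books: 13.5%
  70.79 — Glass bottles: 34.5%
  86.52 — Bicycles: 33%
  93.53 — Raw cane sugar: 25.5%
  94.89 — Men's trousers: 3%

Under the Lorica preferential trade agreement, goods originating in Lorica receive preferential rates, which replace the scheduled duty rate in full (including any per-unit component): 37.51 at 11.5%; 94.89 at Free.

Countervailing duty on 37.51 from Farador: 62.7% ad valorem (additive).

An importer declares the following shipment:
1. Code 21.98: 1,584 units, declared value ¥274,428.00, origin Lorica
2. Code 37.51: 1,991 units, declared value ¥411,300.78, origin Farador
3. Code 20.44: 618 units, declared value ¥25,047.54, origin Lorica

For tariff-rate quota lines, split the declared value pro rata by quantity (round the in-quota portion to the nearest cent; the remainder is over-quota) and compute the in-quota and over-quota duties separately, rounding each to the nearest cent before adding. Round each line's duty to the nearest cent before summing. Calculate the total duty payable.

Line 1 (21.98, Lorica, 1,584 units, ¥274,428.00):
Base rate for 21.98 is 25%.
Origin Lorica is the FTA partner but 21.98 is not on the preference list; base rate stands.
Duty = ¥274,428.00 × 25% = ¥68,607.00.
Line 2 (37.51, Farador, 1,991 units, ¥411,300.78):
Base rate for 37.51 is 14.5%.
37.51 has an FTA preferential rate, but origin Farador is not Lorica; base rate stands.
Additional duty on 37.51 from Farador: +62.7%. Applied ad valorem rate: 14.5% + 62.7% = 77.2%.
Duty = ¥411,300.78 × 77.2% = ¥317,524.20.
Line 3 (20.44, Lorica, 618 units, ¥25,047.54):
Code 20.44 is under a tariff-rate quota (threshold 279 units). In-quota: 279 units at 1%; over-quota: 339 units at 21.5%.
Pro-rata value split: in-quota = ¥25,047.54 × 279/618 = ¥11,307.87; over-quota = ¥25,047.54 − ¥11,307.87 = ¥13,739.67.
In-quota duty = ¥11,307.87 × 1% = ¥113.08. Over-quota duty = ¥13,739.67 × 21.5% = ¥2,954.03.
Line duty = ¥113.08 + ¥2,954.03 = ¥3,067.11.
Total = ¥68,607.00 + ¥317,524.20 + ¥3,067.11 = ¥389,198.31.

¥389,198.31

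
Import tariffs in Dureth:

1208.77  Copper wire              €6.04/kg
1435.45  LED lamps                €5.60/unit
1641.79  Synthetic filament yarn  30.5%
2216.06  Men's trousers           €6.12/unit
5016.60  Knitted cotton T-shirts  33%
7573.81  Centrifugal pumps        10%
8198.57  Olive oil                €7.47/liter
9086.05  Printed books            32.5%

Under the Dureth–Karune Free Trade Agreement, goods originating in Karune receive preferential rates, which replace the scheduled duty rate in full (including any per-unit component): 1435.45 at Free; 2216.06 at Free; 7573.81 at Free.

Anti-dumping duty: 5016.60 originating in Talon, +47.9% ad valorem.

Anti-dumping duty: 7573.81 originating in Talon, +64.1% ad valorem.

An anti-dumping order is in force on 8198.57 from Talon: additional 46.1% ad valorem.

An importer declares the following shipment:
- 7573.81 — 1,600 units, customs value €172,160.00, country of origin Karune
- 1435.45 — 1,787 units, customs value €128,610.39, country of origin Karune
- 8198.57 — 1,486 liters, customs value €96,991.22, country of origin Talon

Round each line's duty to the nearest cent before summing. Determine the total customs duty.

Line 1 (7573.81, Karune, 1,600 units, €172,160.00):
Base rate for 7573.81 is 10%.
Origin Karune qualifies under the Dureth–Karune agreement and 7573.81 is covered: preferential rate Free applies instead.
The additional-duty order on 7573.81 targets Talon, not Karune; it does not apply.
Duty = €172,160.00 × 0% = €0.00.
Line 2 (1435.45, Karune, 1,787 units, €128,610.39):
Base rate for 1435.45 is €5.60/unit.
Origin Karune qualifies under the Dureth–Karune agreement and 1435.45 is covered: preferential rate Free applies instead.
Duty = €128,610.39 × 0% = €0.00.
Line 3 (8198.57, Talon, 1,486 liters, €96,991.22):
Base rate for 8198.57 is €7.47/liter.
Additional duty on 8198.57 from Talon: +46.1% ad valorem. Applied ad valorem rate = 46.1%.
Duty = €96,991.22 × 46.1% + 1,486 × €7.47 = €55,813.37.
Total = €0.00 + €0.00 + €55,813.37 = €55,813.37.

€55,813.37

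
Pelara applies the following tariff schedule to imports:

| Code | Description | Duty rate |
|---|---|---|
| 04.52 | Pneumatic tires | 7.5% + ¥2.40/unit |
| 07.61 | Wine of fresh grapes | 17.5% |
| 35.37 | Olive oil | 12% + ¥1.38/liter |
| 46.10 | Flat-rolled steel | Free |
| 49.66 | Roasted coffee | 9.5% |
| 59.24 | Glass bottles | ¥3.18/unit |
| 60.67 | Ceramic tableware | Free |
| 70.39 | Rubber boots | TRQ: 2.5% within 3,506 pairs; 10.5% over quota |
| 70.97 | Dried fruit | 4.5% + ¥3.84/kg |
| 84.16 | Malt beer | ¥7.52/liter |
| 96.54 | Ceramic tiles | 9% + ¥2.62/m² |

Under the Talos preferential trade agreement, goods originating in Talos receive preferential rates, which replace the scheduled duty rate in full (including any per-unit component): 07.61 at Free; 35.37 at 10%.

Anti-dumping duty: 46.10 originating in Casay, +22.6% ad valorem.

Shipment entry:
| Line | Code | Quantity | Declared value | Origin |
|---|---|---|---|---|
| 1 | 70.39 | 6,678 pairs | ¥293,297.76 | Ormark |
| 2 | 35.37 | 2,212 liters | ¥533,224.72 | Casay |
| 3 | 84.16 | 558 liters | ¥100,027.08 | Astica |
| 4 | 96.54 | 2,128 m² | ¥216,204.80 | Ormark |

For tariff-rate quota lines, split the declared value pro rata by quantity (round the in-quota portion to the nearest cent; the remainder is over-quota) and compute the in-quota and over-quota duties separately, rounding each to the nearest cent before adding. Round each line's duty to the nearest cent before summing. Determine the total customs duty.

Line 1 (70.39, Ormark, 6,678 pairs, ¥293,297.76):
Code 70.39 is under a tariff-rate quota (threshold 3,506 pairs). In-quota: 3,506 pairs at 2.5%; over-quota: 3,172 pairs at 10.5%.
Pro-rata value split: in-quota = ¥293,297.76 × 3,506/6,678 = ¥153,983.52; over-quota = ¥293,297.76 − ¥153,983.52 = ¥139,314.24.
In-quota duty = ¥153,983.52 × 2.5% = ¥3,849.59. Over-quota duty = ¥139,314.24 × 10.5% = ¥14,628.00.
Line duty = ¥3,849.59 + ¥14,628.00 = ¥18,477.59.
Line 2 (35.37, Casay, 2,212 liters, ¥533,224.72):
Base rate for 35.37 is 12% + ¥1.38/liter.
35.37 has an FTA preferential rate, but origin Casay is not Talos; base rate stands.
Duty = ¥533,224.72 × 12% + 2,212 × ¥1.38 = ¥67,039.53.
Line 3 (84.16, Astica, 558 liters, ¥100,027.08):
Base rate for 84.16 is ¥7.52/liter.
Duty = 558 × ¥7.52 = ¥4,196.16.
Line 4 (96.54, Ormark, 2,128 m², ¥216,204.80):
Base rate for 96.54 is 9% + ¥2.62/m².
Duty = ¥216,204.80 × 9% + 2,128 × ¥2.62 = ¥25,033.79.
Total = ¥18,477.59 + ¥67,039.53 + ¥4,196.16 + ¥25,033.79 = ¥114,747.07.

¥114,747.07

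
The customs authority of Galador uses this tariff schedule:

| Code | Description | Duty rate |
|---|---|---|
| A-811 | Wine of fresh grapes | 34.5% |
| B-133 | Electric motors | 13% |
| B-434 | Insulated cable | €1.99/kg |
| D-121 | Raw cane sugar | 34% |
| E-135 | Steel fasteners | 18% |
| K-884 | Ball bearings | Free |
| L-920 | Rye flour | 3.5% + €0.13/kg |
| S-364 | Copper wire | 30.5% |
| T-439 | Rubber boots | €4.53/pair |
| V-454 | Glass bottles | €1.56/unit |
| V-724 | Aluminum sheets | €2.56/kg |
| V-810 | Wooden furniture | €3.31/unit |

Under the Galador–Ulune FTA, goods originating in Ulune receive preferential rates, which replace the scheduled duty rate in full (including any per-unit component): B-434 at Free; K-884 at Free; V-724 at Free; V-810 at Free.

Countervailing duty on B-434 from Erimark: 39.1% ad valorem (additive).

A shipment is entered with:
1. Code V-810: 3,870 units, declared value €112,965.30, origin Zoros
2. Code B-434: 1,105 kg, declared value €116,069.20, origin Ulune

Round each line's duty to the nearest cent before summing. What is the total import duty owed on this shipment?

Line 1 (V-810, Zoros, 3,870 units, €112,965.30):
Base rate for V-810 is €3.31/unit.
V-810 has an FTA preferential rate, but origin Zoros is not Ulune; base rate stands.
Duty = 3,870 × €3.31 = €12,809.70.
Line 2 (B-434, Ulune, 1,105 kg, €116,069.20):
Base rate for B-434 is €1.99/kg.
Origin Ulune qualifies under the Galador–Ulune agreement and B-434 is covered: preferential rate Free applies instead.
The additional-duty order on B-434 targets Erimark, not Ulune; it does not apply.
Duty = €116,069.20 × 0% = €0.00.
Total = €12,809.70 + €0.00 = €12,809.70.

€12,809.70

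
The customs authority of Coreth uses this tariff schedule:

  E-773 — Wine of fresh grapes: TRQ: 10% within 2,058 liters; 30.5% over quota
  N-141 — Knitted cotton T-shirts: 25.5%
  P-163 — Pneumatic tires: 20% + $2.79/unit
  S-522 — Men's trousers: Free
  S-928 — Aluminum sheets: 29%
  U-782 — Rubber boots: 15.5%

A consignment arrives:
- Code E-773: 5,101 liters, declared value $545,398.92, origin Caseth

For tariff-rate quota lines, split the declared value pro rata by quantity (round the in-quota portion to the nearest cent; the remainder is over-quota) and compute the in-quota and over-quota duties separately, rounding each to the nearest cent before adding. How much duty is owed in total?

Line 1 (E-773, Caseth, 5,101 liters, $545,398.92):
Code E-773 is under a tariff-rate quota (threshold 2,058 liters). In-quota: 2,058 liters at 10%; over-quota: 3,043 liters at 30.5%.
Pro-rata value split: in-quota = $545,398.92 × 2,058/5,101 = $220,041.36; over-quota = $545,398.92 − $220,041.36 = $325,357.56.
In-quota duty = $220,041.36 × 10% = $22,004.14. Over-quota duty = $325,357.56 × 30.5% = $99,234.06.
Line duty = $22,004.14 + $99,234.06 = $121,238.20.

$121,238.20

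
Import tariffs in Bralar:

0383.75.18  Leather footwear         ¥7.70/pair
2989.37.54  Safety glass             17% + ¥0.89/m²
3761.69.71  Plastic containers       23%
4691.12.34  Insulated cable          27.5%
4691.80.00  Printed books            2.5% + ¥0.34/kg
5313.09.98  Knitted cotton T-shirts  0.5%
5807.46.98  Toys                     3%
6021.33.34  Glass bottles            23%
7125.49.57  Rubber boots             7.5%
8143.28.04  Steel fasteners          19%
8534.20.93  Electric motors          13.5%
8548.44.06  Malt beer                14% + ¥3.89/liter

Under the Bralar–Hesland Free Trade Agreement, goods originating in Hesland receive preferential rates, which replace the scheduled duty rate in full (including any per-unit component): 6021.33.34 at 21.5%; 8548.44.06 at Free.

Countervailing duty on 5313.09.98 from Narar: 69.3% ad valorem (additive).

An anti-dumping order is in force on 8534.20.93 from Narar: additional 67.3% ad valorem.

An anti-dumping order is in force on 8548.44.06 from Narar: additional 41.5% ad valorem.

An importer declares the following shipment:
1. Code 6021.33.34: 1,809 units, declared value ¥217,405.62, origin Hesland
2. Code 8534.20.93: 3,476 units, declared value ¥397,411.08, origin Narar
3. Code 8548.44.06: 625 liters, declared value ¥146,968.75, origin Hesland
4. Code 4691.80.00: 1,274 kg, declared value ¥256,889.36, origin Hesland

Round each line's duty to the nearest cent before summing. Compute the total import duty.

Line 1 (6021.33.34, Hesland, 1,809 units, ¥217,405.62):
Base rate for 6021.33.34 is 23%.
Origin Hesland qualifies under the Bralar–Hesland agreement and 6021.33.34 is covered: preferential rate 21.5% applies instead.
Duty = ¥217,405.62 × 21.5% = ¥46,742.21.
Line 2 (8534.20.93, Narar, 3,476 units, ¥397,411.08):
Base rate for 8534.20.93 is 13.5%.
Additional duty on 8534.20.93 from Narar: +67.3%. Applied ad valorem rate: 13.5% + 67.3% = 80.8%.
Duty = ¥397,411.08 × 80.8% = ¥321,108.15.
Line 3 (8548.44.06, Hesland, 625 liters, ¥146,968.75):
Base rate for 8548.44.06 is 14% + ¥3.89/liter.
Origin Hesland qualifies under the Bralar–Hesland agreement and 8548.44.06 is covered: preferential rate Free applies instead.
The additional-duty order on 8548.44.06 targets Narar, not Hesland; it does not apply.
Duty = ¥146,968.75 × 0% = ¥0.00.
Line 4 (4691.80.00, Hesland, 1,274 kg, ¥256,889.36):
Base rate for 4691.80.00 is 2.5% + ¥0.34/kg.
Origin Hesland is the FTA partner but 4691.80.00 is not on the preference list; base rate stands.
Duty = ¥256,889.36 × 2.5% + 1,274 × ¥0.34 = ¥6,855.39.
Total = ¥46,742.21 + ¥321,108.15 + ¥0.00 + ¥6,855.39 = ¥374,705.75.

¥374,705.75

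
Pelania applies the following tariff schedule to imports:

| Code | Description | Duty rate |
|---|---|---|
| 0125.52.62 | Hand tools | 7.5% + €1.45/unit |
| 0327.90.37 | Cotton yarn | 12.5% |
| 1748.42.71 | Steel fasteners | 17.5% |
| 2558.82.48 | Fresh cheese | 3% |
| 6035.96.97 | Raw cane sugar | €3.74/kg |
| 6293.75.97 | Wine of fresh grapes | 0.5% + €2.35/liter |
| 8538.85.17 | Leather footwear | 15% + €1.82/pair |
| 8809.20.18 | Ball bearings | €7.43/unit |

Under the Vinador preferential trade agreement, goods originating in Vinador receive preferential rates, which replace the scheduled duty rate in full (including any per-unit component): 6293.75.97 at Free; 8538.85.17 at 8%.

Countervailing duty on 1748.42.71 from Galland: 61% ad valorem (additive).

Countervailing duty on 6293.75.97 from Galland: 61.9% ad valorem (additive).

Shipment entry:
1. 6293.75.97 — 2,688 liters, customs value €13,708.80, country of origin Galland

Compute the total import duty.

Line 1 (6293.75.97, Galland, 2,688 liters, €13,708.80):
Base rate for 6293.75.97 is 0.5% + €2.35/liter.
6293.75.97 has an FTA preferential rate, but origin Galland is not Vinador; base rate stands.
Additional duty on 6293.75.97 from Galland: +61.9%. Applied ad valorem rate: 0.5% + 61.9% = 62.4%.
Duty = €13,708.80 × 62.4% + 2,688 × €2.35 = €14,871.09.

€14,871.09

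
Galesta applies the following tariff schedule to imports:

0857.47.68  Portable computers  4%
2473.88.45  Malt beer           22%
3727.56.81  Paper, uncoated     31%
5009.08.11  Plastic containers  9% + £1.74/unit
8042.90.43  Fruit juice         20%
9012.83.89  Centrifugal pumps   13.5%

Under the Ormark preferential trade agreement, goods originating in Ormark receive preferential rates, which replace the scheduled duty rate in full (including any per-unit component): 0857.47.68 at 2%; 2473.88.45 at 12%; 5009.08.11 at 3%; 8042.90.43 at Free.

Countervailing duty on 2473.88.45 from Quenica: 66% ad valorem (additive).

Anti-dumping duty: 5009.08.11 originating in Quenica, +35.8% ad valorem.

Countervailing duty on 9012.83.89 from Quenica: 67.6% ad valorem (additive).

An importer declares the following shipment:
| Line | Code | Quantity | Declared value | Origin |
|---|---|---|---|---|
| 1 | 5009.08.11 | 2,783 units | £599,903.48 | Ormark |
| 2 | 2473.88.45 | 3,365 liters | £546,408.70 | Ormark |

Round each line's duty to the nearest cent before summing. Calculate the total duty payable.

£83,566.14

Line 1 (5009.08.11, Ormark, 2,783 units, £599,903.48):
Base rate for 5009.08.11 is 9% + £1.74/unit.
Origin Ormark qualifies under the Galesta–Ormark agreement and 5009.08.11 is covered: preferential rate 3% applies instead.
The additional-duty order on 5009.08.11 targets Quenica, not Ormark; it does not apply.
Duty = £599,903.48 × 3% = £17,997.10.
Line 2 (2473.88.45, Ormark, 3,365 liters, £546,408.70):
Base rate for 2473.88.45 is 22%.
Origin Ormark qualifies under the Galesta–Ormark agreement and 2473.88.45 is covered: preferential rate 12% applies instead.
The additional-duty order on 2473.88.45 targets Quenica, not Ormark; it does not apply.
Duty = £546,408.70 × 12% = £65,569.04.
Total = £17,997.10 + £65,569.04 = £83,566.14.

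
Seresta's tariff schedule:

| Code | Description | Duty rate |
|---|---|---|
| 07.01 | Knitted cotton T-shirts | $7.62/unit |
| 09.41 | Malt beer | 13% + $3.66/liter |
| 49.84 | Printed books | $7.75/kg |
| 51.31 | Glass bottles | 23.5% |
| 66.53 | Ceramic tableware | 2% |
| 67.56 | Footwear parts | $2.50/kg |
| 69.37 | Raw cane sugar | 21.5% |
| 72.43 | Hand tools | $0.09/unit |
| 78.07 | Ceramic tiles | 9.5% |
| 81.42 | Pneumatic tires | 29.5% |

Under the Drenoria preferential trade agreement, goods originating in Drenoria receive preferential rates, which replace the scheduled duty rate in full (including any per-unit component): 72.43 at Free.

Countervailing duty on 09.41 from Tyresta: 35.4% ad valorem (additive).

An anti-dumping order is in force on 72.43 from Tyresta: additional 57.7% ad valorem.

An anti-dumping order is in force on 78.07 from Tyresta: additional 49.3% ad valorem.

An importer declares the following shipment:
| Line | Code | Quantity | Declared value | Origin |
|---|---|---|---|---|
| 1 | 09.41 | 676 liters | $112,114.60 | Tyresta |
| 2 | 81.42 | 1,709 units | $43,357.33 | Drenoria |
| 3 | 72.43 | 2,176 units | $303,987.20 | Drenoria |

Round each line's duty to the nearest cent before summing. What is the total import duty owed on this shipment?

Line 1 (09.41, Tyresta, 676 liters, $112,114.60):
Base rate for 09.41 is 13% + $3.66/liter.
Additional duty on 09.41 from Tyresta: +35.4%. Applied ad valorem rate: 13% + 35.4% = 48.4%.
Duty = $112,114.60 × 48.4% + 676 × $3.66 = $56,737.63.
Line 2 (81.42, Drenoria, 1,709 units, $43,357.33):
Base rate for 81.42 is 29.5%.
Origin Drenoria is the FTA partner but 81.42 is not on the preference list; base rate stands.
Duty = $43,357.33 × 29.5% = $12,790.41.
Line 3 (72.43, Drenoria, 2,176 units, $303,987.20):
Base rate for 72.43 is $0.09/unit.
Origin Drenoria qualifies under the Seresta–Drenoria agreement and 72.43 is covered: preferential rate Free applies instead.
The additional-duty order on 72.43 targets Tyresta, not Drenoria; it does not apply.
Duty = $303,987.20 × 0% = $0.00.
Total = $56,737.63 + $12,790.41 + $0.00 = $69,528.04.

$69,528.04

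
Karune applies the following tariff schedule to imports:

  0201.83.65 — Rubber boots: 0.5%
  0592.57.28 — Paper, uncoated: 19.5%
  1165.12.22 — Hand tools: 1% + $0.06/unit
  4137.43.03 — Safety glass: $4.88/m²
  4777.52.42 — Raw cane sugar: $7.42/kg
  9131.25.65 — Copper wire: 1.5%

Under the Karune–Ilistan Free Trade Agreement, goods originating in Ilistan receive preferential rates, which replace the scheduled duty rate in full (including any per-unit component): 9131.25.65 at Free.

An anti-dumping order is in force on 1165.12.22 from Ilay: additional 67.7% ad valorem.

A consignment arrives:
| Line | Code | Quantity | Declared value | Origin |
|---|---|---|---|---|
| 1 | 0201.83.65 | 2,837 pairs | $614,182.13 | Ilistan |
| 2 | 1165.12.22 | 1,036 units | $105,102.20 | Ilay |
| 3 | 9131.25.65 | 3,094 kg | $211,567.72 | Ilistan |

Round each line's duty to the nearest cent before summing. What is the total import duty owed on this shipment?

$75,338.28

Line 1 (0201.83.65, Ilistan, 2,837 pairs, $614,182.13):
Base rate for 0201.83.65 is 0.5%.
Origin Ilistan is the FTA partner but 0201.83.65 is not on the preference list; base rate stands.
Duty = $614,182.13 × 0.5% = $3,070.91.
Line 2 (1165.12.22, Ilay, 1,036 units, $105,102.20):
Base rate for 1165.12.22 is 1% + $0.06/unit.
Additional duty on 1165.12.22 from Ilay: +67.7%. Applied ad valorem rate: 1% + 67.7% = 68.7%.
Duty = $105,102.20 × 68.7% + 1,036 × $0.06 = $72,267.37.
Line 3 (9131.25.65, Ilistan, 3,094 kg, $211,567.72):
Base rate for 9131.25.65 is 1.5%.
Origin Ilistan qualifies under the Karune–Ilistan agreement and 9131.25.65 is covered: preferential rate Free applies instead.
Duty = $211,567.72 × 0% = $0.00.
Total = $3,070.91 + $72,267.37 + $0.00 = $75,338.28.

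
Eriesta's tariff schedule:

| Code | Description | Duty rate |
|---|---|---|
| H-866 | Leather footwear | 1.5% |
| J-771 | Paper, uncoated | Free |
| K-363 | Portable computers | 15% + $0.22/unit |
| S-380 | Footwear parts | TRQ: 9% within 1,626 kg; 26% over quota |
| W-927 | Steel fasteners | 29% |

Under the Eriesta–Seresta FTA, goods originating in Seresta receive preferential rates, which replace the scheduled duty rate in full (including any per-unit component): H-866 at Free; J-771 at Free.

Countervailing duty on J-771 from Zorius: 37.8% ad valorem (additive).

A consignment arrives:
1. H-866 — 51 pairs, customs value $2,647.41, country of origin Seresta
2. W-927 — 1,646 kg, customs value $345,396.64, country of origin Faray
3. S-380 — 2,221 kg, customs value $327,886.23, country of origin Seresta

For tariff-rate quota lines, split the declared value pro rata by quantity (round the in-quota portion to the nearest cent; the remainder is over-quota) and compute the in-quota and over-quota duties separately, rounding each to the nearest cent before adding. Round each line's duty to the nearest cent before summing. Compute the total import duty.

$144,607.56

Line 1 (H-866, Seresta, 51 pairs, $2,647.41):
Base rate for H-866 is 1.5%.
Origin Seresta qualifies under the Eriesta–Seresta agreement and H-866 is covered: preferential rate Free applies instead.
Duty = $2,647.41 × 0% = $0.00.
Line 2 (W-927, Faray, 1,646 kg, $345,396.64):
Base rate for W-927 is 29%.
Duty = $345,396.64 × 29% = $100,165.03.
Line 3 (S-380, Seresta, 2,221 kg, $327,886.23):
Code S-380 is under a tariff-rate quota (threshold 1,626 kg). In-quota: 1,626 kg at 9%; over-quota: 595 kg at 26%.
Pro-rata value split: in-quota = $327,886.23 × 1,626/2,221 = $240,046.38; over-quota = $327,886.23 − $240,046.38 = $87,839.85.
In-quota duty = $240,046.38 × 9% = $21,604.17. Over-quota duty = $87,839.85 × 26% = $22,838.36.
Line duty = $21,604.17 + $22,838.36 = $44,442.53.
Total = $0.00 + $100,165.03 + $44,442.53 = $144,607.56.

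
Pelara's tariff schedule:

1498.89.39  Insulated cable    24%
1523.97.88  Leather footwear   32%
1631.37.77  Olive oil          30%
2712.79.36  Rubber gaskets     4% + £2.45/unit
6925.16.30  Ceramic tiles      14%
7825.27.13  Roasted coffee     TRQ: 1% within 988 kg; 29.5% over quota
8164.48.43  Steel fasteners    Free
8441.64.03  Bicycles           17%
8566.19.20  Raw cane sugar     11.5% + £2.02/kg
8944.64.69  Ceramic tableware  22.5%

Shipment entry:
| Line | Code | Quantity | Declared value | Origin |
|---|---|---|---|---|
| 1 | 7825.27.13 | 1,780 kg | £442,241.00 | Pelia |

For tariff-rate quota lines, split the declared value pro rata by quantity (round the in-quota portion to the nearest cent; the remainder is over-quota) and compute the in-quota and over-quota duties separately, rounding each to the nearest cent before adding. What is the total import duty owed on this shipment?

Line 1 (7825.27.13, Pelia, 1,780 kg, £442,241.00):
Code 7825.27.13 is under a tariff-rate quota (threshold 988 kg). In-quota: 988 kg at 1%; over-quota: 792 kg at 29.5%.
Pro-rata value split: in-quota = £442,241.00 × 988/1,780 = £245,468.60; over-quota = £442,241.00 − £245,468.60 = £196,772.40.
In-quota duty = £245,468.60 × 1% = £2,454.69. Over-quota duty = £196,772.40 × 29.5% = £58,047.86.
Line duty = £2,454.69 + £58,047.86 = £60,502.55.

£60,502.55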